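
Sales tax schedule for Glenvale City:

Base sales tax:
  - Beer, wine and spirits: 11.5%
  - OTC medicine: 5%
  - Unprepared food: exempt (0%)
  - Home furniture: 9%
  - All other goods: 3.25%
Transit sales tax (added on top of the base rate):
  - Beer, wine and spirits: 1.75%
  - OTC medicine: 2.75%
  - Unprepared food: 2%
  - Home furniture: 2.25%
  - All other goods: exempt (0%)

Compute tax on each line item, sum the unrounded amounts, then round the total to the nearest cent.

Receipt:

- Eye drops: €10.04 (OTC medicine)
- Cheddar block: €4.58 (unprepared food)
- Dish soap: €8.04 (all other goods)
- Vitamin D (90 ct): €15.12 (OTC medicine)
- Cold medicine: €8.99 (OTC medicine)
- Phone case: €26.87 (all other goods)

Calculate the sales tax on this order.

Eye drops €10.04: OTC medicine → 5% + 2.75% transit = 7.75% → €0.7781
Cheddar block €4.58: unprepared food → 0% + 2% transit = 2% → €0.0916
Dish soap €8.04: all other goods → 3.25% + 0% transit = 3.25% → €0.2613
Vitamin D (90 ct) €15.12: OTC medicine → 5% + 2.75% transit = 7.75% → €1.1718
Cold medicine €8.99: OTC medicine → 5% + 2.75% transit = 7.75% → €0.696725
Phone case €26.87: all other goods → 3.25% + 0% transit = 3.25% → €0.873275
Unrounded tax sum = €3.8728 → €3.87

€3.87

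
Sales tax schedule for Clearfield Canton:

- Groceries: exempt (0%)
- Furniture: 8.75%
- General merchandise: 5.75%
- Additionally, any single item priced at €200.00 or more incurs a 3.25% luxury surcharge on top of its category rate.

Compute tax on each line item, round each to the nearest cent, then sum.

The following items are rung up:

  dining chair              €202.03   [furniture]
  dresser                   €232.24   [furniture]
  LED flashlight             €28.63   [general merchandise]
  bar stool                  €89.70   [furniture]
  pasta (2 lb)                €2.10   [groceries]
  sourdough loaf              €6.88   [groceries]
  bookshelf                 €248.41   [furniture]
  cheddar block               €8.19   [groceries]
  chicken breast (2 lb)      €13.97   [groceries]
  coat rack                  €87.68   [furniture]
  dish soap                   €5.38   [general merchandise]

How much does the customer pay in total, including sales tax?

€1024.61

Dining chair €202.03: furniture → 8.75% + 3.25% surcharge = 12% → €24.24
Dresser €232.24: furniture → 8.75% + 3.25% surcharge = 12% → €27.87
LED flashlight €28.63: general merchandise → 5.75% → €1.65
Bar stool €89.70: furniture → 8.75% → €7.85
Pasta (2 lb) €2.10: groceries → 0% → €0.00
Sourdough loaf €6.88: groceries → 0% → €0.00
Bookshelf €248.41: furniture → 8.75% + 3.25% surcharge = 12% → €29.81
Cheddar block €8.19: groceries → 0% → €0.00
Chicken breast (2 lb) €13.97: groceries → 0% → €0.00
Coat rack €87.68: furniture → 8.75% → €7.67
Dish soap €5.38: general merchandise → 5.75% → €0.31
Subtotal = €925.21; tax = €99.40; total due = €1024.61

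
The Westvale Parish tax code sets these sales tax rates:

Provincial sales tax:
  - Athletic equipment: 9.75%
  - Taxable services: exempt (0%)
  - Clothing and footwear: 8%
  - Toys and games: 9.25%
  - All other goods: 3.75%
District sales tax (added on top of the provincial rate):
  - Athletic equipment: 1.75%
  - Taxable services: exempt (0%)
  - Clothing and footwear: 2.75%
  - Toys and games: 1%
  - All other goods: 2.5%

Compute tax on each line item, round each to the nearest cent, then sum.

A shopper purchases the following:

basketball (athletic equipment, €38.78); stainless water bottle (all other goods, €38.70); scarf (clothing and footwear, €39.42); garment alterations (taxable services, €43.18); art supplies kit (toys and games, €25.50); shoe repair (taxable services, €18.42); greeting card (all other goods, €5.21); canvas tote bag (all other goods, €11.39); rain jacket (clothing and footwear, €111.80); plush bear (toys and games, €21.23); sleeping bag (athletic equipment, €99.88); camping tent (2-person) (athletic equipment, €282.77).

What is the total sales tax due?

€72.98

Basketball €38.78: athletic equipment → 9.75% + 1.75% district = 11.5% → €4.46
Stainless water bottle €38.70: all other goods → 3.75% + 2.5% district = 6.25% → €2.42
Scarf €39.42: clothing and footwear → 8% + 2.75% district = 10.75% → €4.24
Garment alterations €43.18: taxable services → 0% + 0% district = 0% → €0.00
Art supplies kit €25.50: toys and games → 9.25% + 1% district = 10.25% → €2.61
Shoe repair €18.42: taxable services → 0% + 0% district = 0% → €0.00
Greeting card €5.21: all other goods → 3.75% + 2.5% district = 6.25% → €0.33
Canvas tote bag €11.39: all other goods → 3.75% + 2.5% district = 6.25% → €0.71
Rain jacket €111.80: clothing and footwear → 8% + 2.75% district = 10.75% → €12.02
Plush bear €21.23: toys and games → 9.25% + 1% district = 10.25% → €2.18
Sleeping bag €99.88: athletic equipment → 9.75% + 1.75% district = 11.5% → €11.49
Camping tent (2-person) €282.77: athletic equipment → 9.75% + 1.75% district = 11.5% → €32.52
Total tax = €4.46 + €2.42 + €4.24 + €2.61 + €0.33 + €0.71 + €12.02 + €2.18 + €11.49 + €32.52 = €72.98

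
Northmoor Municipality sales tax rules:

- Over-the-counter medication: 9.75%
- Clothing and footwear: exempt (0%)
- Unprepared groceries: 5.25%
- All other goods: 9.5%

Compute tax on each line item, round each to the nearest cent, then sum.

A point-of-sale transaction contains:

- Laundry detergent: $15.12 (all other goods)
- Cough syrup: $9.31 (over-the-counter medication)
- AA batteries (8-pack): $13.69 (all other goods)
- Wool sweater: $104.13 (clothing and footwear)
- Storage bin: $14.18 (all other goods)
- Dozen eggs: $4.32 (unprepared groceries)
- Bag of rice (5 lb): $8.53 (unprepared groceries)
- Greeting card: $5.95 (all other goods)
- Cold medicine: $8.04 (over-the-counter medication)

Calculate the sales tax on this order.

$7.03

Laundry detergent $15.12: all other goods → 9.5% → $1.44
Cough syrup $9.31: over-the-counter medication → 9.75% → $0.91
AA batteries (8-pack) $13.69: all other goods → 9.5% → $1.30
Wool sweater $104.13: clothing and footwear → 0% → $0.00
Storage bin $14.18: all other goods → 9.5% → $1.35
Dozen eggs $4.32: unprepared groceries → 5.25% → $0.23
Bag of rice (5 lb) $8.53: unprepared groceries → 5.25% → $0.45
Greeting card $5.95: all other goods → 9.5% → $0.57
Cold medicine $8.04: over-the-counter medication → 9.75% → $0.78
Total tax = $1.44 + $0.91 + $1.30 + $1.35 + $0.23 + $0.45 + $0.57 + $0.78 = $7.03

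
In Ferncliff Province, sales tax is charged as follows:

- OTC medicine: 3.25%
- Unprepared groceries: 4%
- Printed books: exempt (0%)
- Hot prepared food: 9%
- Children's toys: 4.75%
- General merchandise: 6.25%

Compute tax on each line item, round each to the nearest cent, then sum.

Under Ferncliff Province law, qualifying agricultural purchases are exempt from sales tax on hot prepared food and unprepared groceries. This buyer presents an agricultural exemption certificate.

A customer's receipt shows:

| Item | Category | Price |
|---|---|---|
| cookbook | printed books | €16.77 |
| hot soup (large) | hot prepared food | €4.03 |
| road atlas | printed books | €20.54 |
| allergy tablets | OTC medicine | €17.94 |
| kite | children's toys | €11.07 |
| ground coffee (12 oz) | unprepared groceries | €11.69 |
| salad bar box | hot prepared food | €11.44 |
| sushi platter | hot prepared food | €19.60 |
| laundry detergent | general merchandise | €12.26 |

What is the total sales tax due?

€1.88

Cookbook €16.77: printed books → 0% → €0.00
Hot soup (large) €4.03: hot prepared food, buyer-exempt → 0% → €0.00
Road atlas €20.54: printed books → 0% → €0.00
Allergy tablets €17.94: OTC medicine → 3.25% → €0.58
Kite €11.07: children's toys → 4.75% → €0.53
Ground coffee (12 oz) €11.69: unprepared groceries, buyer-exempt → 0% → €0.00
Salad bar box €11.44: hot prepared food, buyer-exempt → 0% → €0.00
Sushi platter €19.60: hot prepared food, buyer-exempt → 0% → €0.00
Laundry detergent €12.26: general merchandise → 6.25% → €0.77
Total tax = €0.58 + €0.53 + €0.77 = €1.88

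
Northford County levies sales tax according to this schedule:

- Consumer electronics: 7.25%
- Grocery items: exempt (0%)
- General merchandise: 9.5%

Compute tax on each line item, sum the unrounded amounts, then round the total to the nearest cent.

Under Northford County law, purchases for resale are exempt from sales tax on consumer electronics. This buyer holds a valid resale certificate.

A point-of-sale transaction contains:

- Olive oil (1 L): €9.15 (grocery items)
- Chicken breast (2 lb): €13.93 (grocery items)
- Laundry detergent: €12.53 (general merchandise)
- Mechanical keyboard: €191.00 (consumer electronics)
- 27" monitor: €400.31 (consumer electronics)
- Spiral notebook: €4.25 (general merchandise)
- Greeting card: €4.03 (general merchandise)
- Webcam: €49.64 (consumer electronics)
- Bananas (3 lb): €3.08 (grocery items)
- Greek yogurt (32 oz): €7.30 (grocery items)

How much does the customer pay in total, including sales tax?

€697.20

Olive oil (1 L) €9.15: grocery items → 0% → €0.00
Chicken breast (2 lb) €13.93: grocery items → 0% → €0.00
Laundry detergent €12.53: general merchandise → 9.5% → €1.19035
Mechanical keyboard €191.00: consumer electronics, buyer-exempt → 0% → €0.00
27" monitor €400.31: consumer electronics, buyer-exempt → 0% → €0.00
Spiral notebook €4.25: general merchandise → 9.5% → €0.40375
Greeting card €4.03: general merchandise → 9.5% → €0.38285
Webcam €49.64: consumer electronics, buyer-exempt → 0% → €0.00
Bananas (3 lb) €3.08: grocery items → 0% → €0.00
Greek yogurt (32 oz) €7.30: grocery items → 0% → €0.00
Subtotal = €695.22; unrounded tax = €1.97695 → €1.98; total due = €697.20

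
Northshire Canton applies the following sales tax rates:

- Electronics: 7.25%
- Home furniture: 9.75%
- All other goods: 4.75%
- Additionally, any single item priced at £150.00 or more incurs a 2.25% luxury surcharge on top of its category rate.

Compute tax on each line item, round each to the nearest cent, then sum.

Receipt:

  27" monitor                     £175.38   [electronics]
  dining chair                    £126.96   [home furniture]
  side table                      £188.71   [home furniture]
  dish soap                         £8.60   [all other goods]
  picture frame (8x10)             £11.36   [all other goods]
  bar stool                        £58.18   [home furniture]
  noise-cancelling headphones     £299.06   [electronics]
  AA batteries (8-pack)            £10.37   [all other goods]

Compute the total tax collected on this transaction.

27" monitor £175.38: electronics → 7.25% + 2.25% surcharge = 9.5% → £16.66
Dining chair £126.96: home furniture → 9.75% → £12.38
Side table £188.71: home furniture → 9.75% + 2.25% surcharge = 12% → £22.65
Dish soap £8.60: all other goods → 4.75% → £0.41
Picture frame (8x10) £11.36: all other goods → 4.75% → £0.54
Bar stool £58.18: home furniture → 9.75% → £5.67
Noise-cancelling headphones £299.06: electronics → 7.25% + 2.25% surcharge = 9.5% → £28.41
AA batteries (8-pack) £10.37: all other goods → 4.75% → £0.49
Total tax = £16.66 + £12.38 + £22.65 + £0.41 + £0.54 + £5.67 + £28.41 + £0.49 = £87.21

£87.21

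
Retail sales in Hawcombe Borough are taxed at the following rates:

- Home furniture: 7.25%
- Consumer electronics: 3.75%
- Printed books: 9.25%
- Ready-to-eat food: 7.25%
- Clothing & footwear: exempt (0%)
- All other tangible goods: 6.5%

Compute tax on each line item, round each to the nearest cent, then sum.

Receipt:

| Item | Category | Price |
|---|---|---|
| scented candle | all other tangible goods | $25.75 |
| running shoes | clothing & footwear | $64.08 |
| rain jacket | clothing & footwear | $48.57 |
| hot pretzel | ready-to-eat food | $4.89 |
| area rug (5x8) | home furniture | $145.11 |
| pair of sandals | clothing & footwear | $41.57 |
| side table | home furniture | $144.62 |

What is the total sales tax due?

$23.02

Scented candle $25.75: all other tangible goods → 6.5% → $1.67
Running shoes $64.08: clothing & footwear → 0% → $0.00
Rain jacket $48.57: clothing & footwear → 0% → $0.00
Hot pretzel $4.89: ready-to-eat food → 7.25% → $0.35
Area rug (5x8) $145.11: home furniture → 7.25% → $10.52
Pair of sandals $41.57: clothing & footwear → 0% → $0.00
Side table $144.62: home furniture → 7.25% → $10.48
Total tax = $1.67 + $0.35 + $10.52 + $10.48 = $23.02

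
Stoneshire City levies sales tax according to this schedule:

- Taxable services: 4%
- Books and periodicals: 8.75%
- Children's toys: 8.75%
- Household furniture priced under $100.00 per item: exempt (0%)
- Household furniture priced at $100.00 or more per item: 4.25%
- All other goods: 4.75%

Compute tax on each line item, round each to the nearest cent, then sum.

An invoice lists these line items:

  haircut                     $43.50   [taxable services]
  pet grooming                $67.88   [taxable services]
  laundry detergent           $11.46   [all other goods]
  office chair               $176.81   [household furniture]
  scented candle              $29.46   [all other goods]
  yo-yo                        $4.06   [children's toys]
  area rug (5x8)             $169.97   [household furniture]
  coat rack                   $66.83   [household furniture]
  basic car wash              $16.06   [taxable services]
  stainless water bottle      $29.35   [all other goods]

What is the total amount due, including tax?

Haircut $43.50: taxable services → 4% → $1.74
Pet grooming $67.88: taxable services → 4% → $2.72
Laundry detergent $11.46: all other goods → 4.75% → $0.54
Office chair $176.81: household furniture, $100.00 or more → 4.25% → $7.51
Scented candle $29.46: all other goods → 4.75% → $1.40
Yo-yo $4.06: children's toys → 8.75% → $0.36
Area rug (5x8) $169.97: household furniture, $100.00 or more → 4.25% → $7.22
Coat rack $66.83: household furniture, under $100.00 → 0% → $0.00
Basic car wash $16.06: taxable services → 4% → $0.64
Stainless water bottle $29.35: all other goods → 4.75% → $1.39
Subtotal = $615.38; tax = $23.52; total due = $638.90

$638.90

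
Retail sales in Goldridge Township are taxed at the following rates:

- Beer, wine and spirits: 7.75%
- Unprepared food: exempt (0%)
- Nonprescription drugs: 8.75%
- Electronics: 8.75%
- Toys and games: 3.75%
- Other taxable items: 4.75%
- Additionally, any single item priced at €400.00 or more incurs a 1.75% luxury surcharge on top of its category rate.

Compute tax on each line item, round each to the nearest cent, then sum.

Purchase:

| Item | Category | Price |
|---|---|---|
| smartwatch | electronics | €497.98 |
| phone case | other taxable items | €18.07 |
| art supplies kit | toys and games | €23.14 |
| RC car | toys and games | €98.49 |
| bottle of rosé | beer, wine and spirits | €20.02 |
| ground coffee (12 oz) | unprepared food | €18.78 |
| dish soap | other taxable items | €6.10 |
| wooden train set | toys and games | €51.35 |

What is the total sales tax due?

€61.48

Smartwatch €497.98: electronics → 8.75% + 1.75% surcharge = 10.5% → €52.29
Phone case €18.07: other taxable items → 4.75% → €0.86
Art supplies kit €23.14: toys and games → 3.75% → €0.87
RC car €98.49: toys and games → 3.75% → €3.69
Bottle of rosé €20.02: beer, wine and spirits → 7.75% → €1.55
Ground coffee (12 oz) €18.78: unprepared food → 0% → €0.00
Dish soap €6.10: other taxable items → 4.75% → €0.29
Wooden train set €51.35: toys and games → 3.75% → €1.93
Total tax = €52.29 + €0.86 + €0.87 + €3.69 + €1.55 + €0.29 + €1.93 = €61.48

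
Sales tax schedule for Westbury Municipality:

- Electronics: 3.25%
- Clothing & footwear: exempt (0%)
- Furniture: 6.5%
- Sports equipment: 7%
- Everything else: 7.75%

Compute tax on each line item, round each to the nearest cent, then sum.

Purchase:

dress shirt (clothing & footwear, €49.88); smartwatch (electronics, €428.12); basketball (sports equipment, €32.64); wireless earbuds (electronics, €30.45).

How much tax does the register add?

€17.18

Dress shirt €49.88: clothing & footwear → 0% → €0.00
Smartwatch €428.12: electronics → 3.25% → €13.91
Basketball €32.64: sports equipment → 7% → €2.28
Wireless earbuds €30.45: electronics → 3.25% → €0.99
Total tax = €13.91 + €2.28 + €0.99 = €17.18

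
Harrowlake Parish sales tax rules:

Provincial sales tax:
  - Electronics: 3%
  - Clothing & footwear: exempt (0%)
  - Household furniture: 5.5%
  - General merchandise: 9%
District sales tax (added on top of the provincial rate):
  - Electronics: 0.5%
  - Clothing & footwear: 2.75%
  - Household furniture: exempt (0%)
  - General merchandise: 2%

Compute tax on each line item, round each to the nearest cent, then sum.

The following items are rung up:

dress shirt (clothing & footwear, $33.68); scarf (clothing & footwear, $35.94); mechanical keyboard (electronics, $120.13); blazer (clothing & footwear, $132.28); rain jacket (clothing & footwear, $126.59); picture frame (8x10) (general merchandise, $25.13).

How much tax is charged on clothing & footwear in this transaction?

$9.04

Dress shirt $33.68: clothing & footwear → 0% + 2.75% district = 2.75% → $0.93
Scarf $35.94: clothing & footwear → 0% + 2.75% district = 2.75% → $0.99
Blazer $132.28: clothing & footwear → 0% + 2.75% district = 2.75% → $3.64
Rain jacket $126.59: clothing & footwear → 0% + 2.75% district = 2.75% → $3.48
Tax on clothing & footwear = $0.93 + $0.99 + $3.64 + $3.48 = $9.04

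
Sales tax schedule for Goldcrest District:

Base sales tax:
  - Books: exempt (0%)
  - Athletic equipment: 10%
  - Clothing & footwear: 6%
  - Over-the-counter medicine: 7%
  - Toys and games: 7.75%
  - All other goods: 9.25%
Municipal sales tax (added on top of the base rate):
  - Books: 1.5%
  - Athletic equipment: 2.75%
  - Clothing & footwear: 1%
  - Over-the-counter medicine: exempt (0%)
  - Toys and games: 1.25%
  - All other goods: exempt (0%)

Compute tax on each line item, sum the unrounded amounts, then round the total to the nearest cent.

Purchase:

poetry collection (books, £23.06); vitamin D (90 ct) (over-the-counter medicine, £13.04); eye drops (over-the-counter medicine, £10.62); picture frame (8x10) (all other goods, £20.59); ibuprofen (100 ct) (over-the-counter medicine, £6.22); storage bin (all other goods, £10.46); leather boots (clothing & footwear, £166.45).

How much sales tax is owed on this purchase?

Poetry collection £23.06: books → 0% + 1.5% municipal = 1.5% → £0.3459
Vitamin D (90 ct) £13.04: over-the-counter medicine → 7% + 0% municipal = 7% → £0.9128
Eye drops £10.62: over-the-counter medicine → 7% + 0% municipal = 7% → £0.7434
Picture frame (8x10) £20.59: all other goods → 9.25% + 0% municipal = 9.25% → £1.904575
Ibuprofen (100 ct) £6.22: over-the-counter medicine → 7% + 0% municipal = 7% → £0.4354
Storage bin £10.46: all other goods → 9.25% + 0% municipal = 9.25% → £0.96755
Leather boots £166.45: clothing & footwear → 6% + 1% municipal = 7% → £11.6515
Unrounded tax sum = £16.961125 → £16.96

£16.96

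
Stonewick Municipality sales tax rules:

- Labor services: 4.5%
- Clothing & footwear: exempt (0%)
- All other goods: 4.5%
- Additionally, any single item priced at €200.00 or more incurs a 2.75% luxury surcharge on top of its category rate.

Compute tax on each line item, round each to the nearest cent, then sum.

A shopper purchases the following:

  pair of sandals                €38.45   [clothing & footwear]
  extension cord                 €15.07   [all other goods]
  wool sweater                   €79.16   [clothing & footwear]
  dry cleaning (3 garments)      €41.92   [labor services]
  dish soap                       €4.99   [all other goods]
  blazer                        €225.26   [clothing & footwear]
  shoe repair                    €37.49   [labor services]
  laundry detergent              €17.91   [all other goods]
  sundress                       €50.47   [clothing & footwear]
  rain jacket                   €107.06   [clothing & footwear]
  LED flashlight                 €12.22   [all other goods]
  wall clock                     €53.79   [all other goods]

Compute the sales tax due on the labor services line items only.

€3.58

Dry cleaning (3 garments) €41.92: labor services → 4.5% → €1.89
Shoe repair €37.49: labor services → 4.5% → €1.69
Tax on labor services = €1.89 + €1.69 = €3.58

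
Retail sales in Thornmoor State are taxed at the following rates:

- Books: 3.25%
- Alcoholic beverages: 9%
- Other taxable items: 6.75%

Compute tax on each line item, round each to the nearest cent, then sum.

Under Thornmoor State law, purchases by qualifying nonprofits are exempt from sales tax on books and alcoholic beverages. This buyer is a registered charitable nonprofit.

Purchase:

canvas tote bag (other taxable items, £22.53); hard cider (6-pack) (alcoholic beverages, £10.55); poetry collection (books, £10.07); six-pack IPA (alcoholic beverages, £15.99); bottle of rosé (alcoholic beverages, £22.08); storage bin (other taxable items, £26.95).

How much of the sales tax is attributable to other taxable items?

Canvas tote bag £22.53: other taxable items → 6.75% → £1.52
Storage bin £26.95: other taxable items → 6.75% → £1.82
Tax on other taxable items = £1.52 + £1.82 = £3.34

£3.34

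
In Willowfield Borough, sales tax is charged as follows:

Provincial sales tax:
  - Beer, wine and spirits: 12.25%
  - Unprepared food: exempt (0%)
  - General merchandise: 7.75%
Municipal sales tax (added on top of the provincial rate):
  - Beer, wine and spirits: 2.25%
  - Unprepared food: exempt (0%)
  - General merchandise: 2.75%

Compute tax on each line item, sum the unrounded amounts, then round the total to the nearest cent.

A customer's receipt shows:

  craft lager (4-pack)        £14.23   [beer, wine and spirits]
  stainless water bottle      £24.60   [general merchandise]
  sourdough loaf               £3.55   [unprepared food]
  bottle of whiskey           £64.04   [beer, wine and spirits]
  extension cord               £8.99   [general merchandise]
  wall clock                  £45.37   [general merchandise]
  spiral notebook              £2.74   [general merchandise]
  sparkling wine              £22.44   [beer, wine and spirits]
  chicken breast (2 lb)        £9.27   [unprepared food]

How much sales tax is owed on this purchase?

£23.18

Craft lager (4-pack) £14.23: beer, wine and spirits → 12.25% + 2.25% municipal = 14.5% → £2.06335
Stainless water bottle £24.60: general merchandise → 7.75% + 2.75% municipal = 10.5% → £2.583
Sourdough loaf £3.55: unprepared food → 0% + 0% municipal = 0% → £0.00
Bottle of whiskey £64.04: beer, wine and spirits → 12.25% + 2.25% municipal = 14.5% → £9.2858
Extension cord £8.99: general merchandise → 7.75% + 2.75% municipal = 10.5% → £0.94395
Wall clock £45.37: general merchandise → 7.75% + 2.75% municipal = 10.5% → £4.76385
Spiral notebook £2.74: general merchandise → 7.75% + 2.75% municipal = 10.5% → £0.2877
Sparkling wine £22.44: beer, wine and spirits → 12.25% + 2.25% municipal = 14.5% → £3.2538
Chicken breast (2 lb) £9.27: unprepared food → 0% + 0% municipal = 0% → £0.00
Unrounded tax sum = £23.18145 → £23.18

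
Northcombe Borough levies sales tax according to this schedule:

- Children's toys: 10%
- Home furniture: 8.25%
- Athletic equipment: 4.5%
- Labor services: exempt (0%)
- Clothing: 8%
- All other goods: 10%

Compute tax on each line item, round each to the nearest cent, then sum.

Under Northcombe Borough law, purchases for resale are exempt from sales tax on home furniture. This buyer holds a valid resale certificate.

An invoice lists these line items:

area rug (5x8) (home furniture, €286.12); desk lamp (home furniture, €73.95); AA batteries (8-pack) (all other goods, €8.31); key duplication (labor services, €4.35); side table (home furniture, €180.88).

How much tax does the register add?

€0.83

Area rug (5x8) €286.12: home furniture, buyer-exempt → 0% → €0.00
Desk lamp €73.95: home furniture, buyer-exempt → 0% → €0.00
AA batteries (8-pack) €8.31: all other goods → 10% → €0.83
Key duplication €4.35: labor services → 0% → €0.00
Side table €180.88: home furniture, buyer-exempt → 0% → €0.00
Total tax = €0.83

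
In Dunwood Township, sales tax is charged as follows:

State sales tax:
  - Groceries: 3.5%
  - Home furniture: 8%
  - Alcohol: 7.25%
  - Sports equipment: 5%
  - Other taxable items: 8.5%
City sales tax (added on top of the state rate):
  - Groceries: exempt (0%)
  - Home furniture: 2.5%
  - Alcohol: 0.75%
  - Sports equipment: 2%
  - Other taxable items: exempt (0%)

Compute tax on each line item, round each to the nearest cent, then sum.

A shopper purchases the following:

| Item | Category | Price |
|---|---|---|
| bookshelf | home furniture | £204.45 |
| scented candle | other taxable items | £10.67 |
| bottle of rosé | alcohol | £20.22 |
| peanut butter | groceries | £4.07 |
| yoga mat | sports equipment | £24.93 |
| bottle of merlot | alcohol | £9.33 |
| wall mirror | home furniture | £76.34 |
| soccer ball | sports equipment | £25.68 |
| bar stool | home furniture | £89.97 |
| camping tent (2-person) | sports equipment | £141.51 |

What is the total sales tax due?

Bookshelf £204.45: home furniture → 8% + 2.5% city = 10.5% → £21.47
Scented candle £10.67: other taxable items → 8.5% + 0% city = 8.5% → £0.91
Bottle of rosé £20.22: alcohol → 7.25% + 0.75% city = 8% → £1.62
Peanut butter £4.07: groceries → 3.5% + 0% city = 3.5% → £0.14
Yoga mat £24.93: sports equipment → 5% + 2% city = 7% → £1.75
Bottle of merlot £9.33: alcohol → 7.25% + 0.75% city = 8% → £0.75
Wall mirror £76.34: home furniture → 8% + 2.5% city = 10.5% → £8.02
Soccer ball £25.68: sports equipment → 5% + 2% city = 7% → £1.80
Bar stool £89.97: home furniture → 8% + 2.5% city = 10.5% → £9.45
Camping tent (2-person) £141.51: sports equipment → 5% + 2% city = 7% → £9.91
Total tax = £21.47 + £0.91 + £1.62 + £0.14 + £1.75 + £0.75 + £8.02 + £1.80 + £9.45 + £9.91 = £55.82

£55.82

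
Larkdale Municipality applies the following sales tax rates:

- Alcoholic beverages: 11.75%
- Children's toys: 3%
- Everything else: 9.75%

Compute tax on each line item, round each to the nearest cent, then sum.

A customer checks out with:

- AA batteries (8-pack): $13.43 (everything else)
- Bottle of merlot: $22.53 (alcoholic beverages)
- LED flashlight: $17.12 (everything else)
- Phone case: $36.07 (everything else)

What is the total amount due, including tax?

AA batteries (8-pack) $13.43: everything else → 9.75% → $1.31
Bottle of merlot $22.53: alcoholic beverages → 11.75% → $2.65
LED flashlight $17.12: everything else → 9.75% → $1.67
Phone case $36.07: everything else → 9.75% → $3.52
Subtotal = $89.15; tax = $9.15; total due = $98.30

$98.30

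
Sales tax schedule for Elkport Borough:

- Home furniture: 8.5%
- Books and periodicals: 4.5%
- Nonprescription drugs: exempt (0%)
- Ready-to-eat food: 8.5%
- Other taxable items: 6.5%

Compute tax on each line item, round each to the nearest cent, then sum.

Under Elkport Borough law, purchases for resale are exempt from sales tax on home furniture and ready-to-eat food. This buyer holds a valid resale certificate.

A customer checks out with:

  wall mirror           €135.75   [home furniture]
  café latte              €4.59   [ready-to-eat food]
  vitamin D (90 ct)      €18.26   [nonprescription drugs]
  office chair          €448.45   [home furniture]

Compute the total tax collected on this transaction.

€0.00

Wall mirror €135.75: home furniture, buyer-exempt → 0% → €0.00
Café latte €4.59: ready-to-eat food, buyer-exempt → 0% → €0.00
Vitamin D (90 ct) €18.26: nonprescription drugs → 0% → €0.00
Office chair €448.45: home furniture, buyer-exempt → 0% → €0.00
Total tax = €0.00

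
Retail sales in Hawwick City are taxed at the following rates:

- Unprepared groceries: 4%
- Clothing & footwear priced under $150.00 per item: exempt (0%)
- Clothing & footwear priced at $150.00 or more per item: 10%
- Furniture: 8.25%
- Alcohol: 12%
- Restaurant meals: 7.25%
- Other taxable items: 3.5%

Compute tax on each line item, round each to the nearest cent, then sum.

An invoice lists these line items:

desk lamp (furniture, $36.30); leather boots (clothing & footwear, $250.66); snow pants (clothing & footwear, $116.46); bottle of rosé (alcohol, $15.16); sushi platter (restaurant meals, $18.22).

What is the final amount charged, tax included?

Desk lamp $36.30: furniture → 8.25% → $2.99
Leather boots $250.66: clothing & footwear, $150.00 or more → 10% → $25.07
Snow pants $116.46: clothing & footwear, under $150.00 → 0% → $0.00
Bottle of rosé $15.16: alcohol → 12% → $1.82
Sushi platter $18.22: restaurant meals → 7.25% → $1.32
Subtotal = $436.80; tax = $31.20; total due = $468.00

$468.00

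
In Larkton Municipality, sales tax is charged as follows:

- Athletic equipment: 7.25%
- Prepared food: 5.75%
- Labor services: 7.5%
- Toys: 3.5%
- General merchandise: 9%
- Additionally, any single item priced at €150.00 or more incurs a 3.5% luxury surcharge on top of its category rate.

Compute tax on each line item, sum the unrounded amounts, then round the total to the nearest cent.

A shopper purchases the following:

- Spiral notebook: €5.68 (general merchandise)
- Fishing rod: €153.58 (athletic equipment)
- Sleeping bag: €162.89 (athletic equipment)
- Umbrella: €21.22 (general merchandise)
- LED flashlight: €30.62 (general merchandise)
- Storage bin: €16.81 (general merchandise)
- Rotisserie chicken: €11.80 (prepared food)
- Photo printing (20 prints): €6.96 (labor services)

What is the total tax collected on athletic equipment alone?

€34.02

Fishing rod €153.58: athletic equipment → 7.25% + 3.5% surcharge = 10.75% → €16.50985
Sleeping bag €162.89: athletic equipment → 7.25% + 3.5% surcharge = 10.75% → €17.510675
Tax on athletic equipment: unrounded sum = €34.020525 → €34.02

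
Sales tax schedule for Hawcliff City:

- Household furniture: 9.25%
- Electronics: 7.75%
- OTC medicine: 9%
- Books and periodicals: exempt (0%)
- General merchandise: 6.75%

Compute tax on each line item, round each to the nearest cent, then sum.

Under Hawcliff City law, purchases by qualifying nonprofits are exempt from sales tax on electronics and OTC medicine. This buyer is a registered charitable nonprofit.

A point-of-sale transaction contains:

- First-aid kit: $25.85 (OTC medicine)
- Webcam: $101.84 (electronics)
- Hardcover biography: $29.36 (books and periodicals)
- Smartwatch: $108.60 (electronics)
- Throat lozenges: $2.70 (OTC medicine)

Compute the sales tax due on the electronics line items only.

Webcam $101.84: electronics, buyer-exempt → 0% → $0.00
Smartwatch $108.60: electronics, buyer-exempt → 0% → $0.00
Tax on electronics = $0.00 + $0.00 = $0.00

$0.00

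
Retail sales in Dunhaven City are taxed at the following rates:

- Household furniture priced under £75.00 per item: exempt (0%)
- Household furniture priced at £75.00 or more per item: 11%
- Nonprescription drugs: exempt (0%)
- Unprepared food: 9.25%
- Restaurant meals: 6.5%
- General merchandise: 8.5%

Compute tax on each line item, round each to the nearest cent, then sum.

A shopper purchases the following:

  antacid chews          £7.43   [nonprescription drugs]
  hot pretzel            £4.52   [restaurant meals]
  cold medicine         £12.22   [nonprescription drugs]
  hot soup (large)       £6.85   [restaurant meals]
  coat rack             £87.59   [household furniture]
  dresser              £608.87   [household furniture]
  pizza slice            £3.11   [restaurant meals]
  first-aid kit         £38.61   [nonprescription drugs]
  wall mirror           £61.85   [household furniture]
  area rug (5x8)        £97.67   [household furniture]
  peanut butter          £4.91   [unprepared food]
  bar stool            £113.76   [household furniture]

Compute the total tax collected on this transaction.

Antacid chews £7.43: nonprescription drugs → 0% → £0.00
Hot pretzel £4.52: restaurant meals → 6.5% → £0.29
Cold medicine £12.22: nonprescription drugs → 0% → £0.00
Hot soup (large) £6.85: restaurant meals → 6.5% → £0.45
Coat rack £87.59: household furniture, £75.00 or more → 11% → £9.63
Dresser £608.87: household furniture, £75.00 or more → 11% → £66.98
Pizza slice £3.11: restaurant meals → 6.5% → £0.20
First-aid kit £38.61: nonprescription drugs → 0% → £0.00
Wall mirror £61.85: household furniture, under £75.00 → 0% → £0.00
Area rug (5x8) £97.67: household furniture, £75.00 or more → 11% → £10.74
Peanut butter £4.91: unprepared food → 9.25% → £0.45
Bar stool £113.76: household furniture, £75.00 or more → 11% → £12.51
Total tax = £0.29 + £0.45 + £9.63 + £66.98 + £0.20 + £10.74 + £0.45 + £12.51 = £101.25

£101.25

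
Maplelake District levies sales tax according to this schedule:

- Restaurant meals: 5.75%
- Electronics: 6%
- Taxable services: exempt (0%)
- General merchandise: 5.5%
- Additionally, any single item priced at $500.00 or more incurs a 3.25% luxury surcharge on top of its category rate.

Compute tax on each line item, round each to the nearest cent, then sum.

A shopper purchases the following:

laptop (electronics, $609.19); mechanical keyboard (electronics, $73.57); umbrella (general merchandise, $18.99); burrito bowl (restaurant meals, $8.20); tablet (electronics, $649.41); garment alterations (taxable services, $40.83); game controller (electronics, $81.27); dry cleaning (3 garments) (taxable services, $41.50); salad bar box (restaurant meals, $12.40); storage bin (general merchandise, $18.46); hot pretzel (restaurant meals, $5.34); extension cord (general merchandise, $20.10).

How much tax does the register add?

Laptop $609.19: electronics → 6% + 3.25% surcharge = 9.25% → $56.35
Mechanical keyboard $73.57: electronics → 6% → $4.41
Umbrella $18.99: general merchandise → 5.5% → $1.04
Burrito bowl $8.20: restaurant meals → 5.75% → $0.47
Tablet $649.41: electronics → 6% + 3.25% surcharge = 9.25% → $60.07
Garment alterations $40.83: taxable services → 0% → $0.00
Game controller $81.27: electronics → 6% → $4.88
Dry cleaning (3 garments) $41.50: taxable services → 0% → $0.00
Salad bar box $12.40: restaurant meals → 5.75% → $0.71
Storage bin $18.46: general merchandise → 5.5% → $1.02
Hot pretzel $5.34: restaurant meals → 5.75% → $0.31
Extension cord $20.10: general merchandise → 5.5% → $1.11
Total tax = $56.35 + $4.41 + $1.04 + $0.47 + $60.07 + $4.88 + $0.71 + $1.02 + $0.31 + $1.11 = $130.37

$130.37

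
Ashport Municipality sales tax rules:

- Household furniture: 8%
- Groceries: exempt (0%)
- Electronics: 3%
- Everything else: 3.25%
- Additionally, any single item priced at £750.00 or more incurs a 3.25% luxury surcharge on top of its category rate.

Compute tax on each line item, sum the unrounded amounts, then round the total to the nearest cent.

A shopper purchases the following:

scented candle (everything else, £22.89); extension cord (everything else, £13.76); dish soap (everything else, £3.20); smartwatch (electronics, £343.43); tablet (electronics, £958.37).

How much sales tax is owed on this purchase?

£71.50

Scented candle £22.89: everything else → 3.25% → £0.743925
Extension cord £13.76: everything else → 3.25% → £0.4472
Dish soap £3.20: everything else → 3.25% → £0.104
Smartwatch £343.43: electronics → 3% → £10.3029
Tablet £958.37: electronics → 3% + 3.25% surcharge = 6.25% → £59.898125
Unrounded tax sum = £71.49615 → £71.50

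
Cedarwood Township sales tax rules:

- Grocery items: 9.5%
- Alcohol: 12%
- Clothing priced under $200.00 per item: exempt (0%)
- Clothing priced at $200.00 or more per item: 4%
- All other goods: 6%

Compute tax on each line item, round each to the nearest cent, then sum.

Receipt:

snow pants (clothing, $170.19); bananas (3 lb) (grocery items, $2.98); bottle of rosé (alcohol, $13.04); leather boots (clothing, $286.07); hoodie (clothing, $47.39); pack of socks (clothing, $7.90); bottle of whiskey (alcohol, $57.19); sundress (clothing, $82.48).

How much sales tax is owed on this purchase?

Snow pants $170.19: clothing, under $200.00 → 0% → $0.00
Bananas (3 lb) $2.98: grocery items → 9.5% → $0.28
Bottle of rosé $13.04: alcohol → 12% → $1.56
Leather boots $286.07: clothing, $200.00 or more → 4% → $11.44
Hoodie $47.39: clothing, under $200.00 → 0% → $0.00
Pack of socks $7.90: clothing, under $200.00 → 0% → $0.00
Bottle of whiskey $57.19: alcohol → 12% → $6.86
Sundress $82.48: clothing, under $200.00 → 0% → $0.00
Total tax = $0.28 + $1.56 + $11.44 + $6.86 = $20.14

$20.14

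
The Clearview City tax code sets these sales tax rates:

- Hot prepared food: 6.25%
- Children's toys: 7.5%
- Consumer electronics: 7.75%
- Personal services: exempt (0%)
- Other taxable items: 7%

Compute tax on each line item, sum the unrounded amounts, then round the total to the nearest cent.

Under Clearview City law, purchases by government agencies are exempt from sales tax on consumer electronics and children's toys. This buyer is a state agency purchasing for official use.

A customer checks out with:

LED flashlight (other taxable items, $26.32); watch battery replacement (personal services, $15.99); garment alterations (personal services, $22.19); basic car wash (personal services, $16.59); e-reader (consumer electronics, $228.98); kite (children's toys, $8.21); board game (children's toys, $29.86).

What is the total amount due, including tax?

$349.98

LED flashlight $26.32: other taxable items → 7% → $1.8424
Watch battery replacement $15.99: personal services → 0% → $0.00
Garment alterations $22.19: personal services → 0% → $0.00
Basic car wash $16.59: personal services → 0% → $0.00
E-reader $228.98: consumer electronics, buyer-exempt → 0% → $0.00
Kite $8.21: children's toys, buyer-exempt → 0% → $0.00
Board game $29.86: children's toys, buyer-exempt → 0% → $0.00
Subtotal = $348.14; unrounded tax = $1.8424 → $1.84; total due = $349.98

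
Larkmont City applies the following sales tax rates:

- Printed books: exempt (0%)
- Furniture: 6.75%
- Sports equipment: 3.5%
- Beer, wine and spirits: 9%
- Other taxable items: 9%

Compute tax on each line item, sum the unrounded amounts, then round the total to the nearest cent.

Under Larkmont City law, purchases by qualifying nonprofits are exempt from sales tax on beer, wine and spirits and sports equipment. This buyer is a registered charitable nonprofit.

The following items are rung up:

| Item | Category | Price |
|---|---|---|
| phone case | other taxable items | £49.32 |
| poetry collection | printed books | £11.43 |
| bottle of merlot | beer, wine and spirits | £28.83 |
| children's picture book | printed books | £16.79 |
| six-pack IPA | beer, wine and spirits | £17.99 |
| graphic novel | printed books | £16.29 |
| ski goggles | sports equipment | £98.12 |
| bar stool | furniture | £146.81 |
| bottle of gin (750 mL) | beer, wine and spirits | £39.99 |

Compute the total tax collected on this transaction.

£14.35

Phone case £49.32: other taxable items → 9% → £4.4388
Poetry collection £11.43: printed books → 0% → £0.00
Bottle of merlot £28.83: beer, wine and spirits, buyer-exempt → 0% → £0.00
Children's picture book £16.79: printed books → 0% → £0.00
Six-pack IPA £17.99: beer, wine and spirits, buyer-exempt → 0% → £0.00
Graphic novel £16.29: printed books → 0% → £0.00
Ski goggles £98.12: sports equipment, buyer-exempt → 0% → £0.00
Bar stool £146.81: furniture → 6.75% → £9.909675
Bottle of gin (750 mL) £39.99: beer, wine and spirits, buyer-exempt → 0% → £0.00
Unrounded tax sum = £14.348475 → £14.35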